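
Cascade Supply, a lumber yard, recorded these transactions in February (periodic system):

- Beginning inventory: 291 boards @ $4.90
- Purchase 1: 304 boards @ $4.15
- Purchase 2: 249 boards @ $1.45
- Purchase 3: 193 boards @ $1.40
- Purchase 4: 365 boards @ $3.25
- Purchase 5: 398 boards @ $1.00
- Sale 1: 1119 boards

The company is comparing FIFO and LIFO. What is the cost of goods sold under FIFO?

FIFO COGS: 291 @ $4.90 + 304 @ $4.15 + 249 @ $1.45 + 193 @ $1.40 + 82 @ $3.25 = $3,585.25
LIFO COGS: 398 @ $1.00 + 365 @ $3.25 + 193 @ $1.40 + 163 @ $1.45 = $2,090.80

COGS = $3,585.25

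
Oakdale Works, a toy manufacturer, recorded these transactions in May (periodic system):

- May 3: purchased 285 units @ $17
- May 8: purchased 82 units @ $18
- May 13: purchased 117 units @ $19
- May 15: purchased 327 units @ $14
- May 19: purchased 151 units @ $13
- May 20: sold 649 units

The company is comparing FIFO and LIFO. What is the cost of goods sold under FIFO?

FIFO COGS: 285 @ $17 + 82 @ $18 + 117 @ $19 + 165 @ $14 = $10,854
LIFO COGS: 151 @ $13 + 327 @ $14 + 117 @ $19 + 54 @ $18 = $9,736

COGS = $10,854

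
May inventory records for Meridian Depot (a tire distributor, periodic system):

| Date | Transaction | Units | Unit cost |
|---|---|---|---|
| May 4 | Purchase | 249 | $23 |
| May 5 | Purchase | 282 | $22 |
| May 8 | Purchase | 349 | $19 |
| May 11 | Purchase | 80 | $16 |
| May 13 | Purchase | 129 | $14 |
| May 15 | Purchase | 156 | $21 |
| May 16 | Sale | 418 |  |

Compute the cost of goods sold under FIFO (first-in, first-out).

COGS = $9,445

May 16, 418 sold [FIFO — oldest first]: 249 @ $23 + 169 @ $22 = $9,445
Ending inventory: 113 @ $22 + 349 @ $19 + 80 @ $16 + 129 @ $14 + 156 @ $21 = $15,479
Check: goods available $24,924 = COGS $9,445 + ending $15,479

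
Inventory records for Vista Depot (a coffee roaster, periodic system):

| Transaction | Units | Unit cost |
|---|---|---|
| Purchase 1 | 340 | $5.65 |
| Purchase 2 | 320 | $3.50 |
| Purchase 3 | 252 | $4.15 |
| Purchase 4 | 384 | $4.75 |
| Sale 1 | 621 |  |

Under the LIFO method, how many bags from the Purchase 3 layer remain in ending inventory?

Sale 1 (621) [LIFO — newest first]: 384 @ $4.75 + 237 @ $4.15 = $2,807.55
Ending inventory: 340 @ $5.65 + 320 @ $3.50 + 15 @ $4.15 = $3,103.25

15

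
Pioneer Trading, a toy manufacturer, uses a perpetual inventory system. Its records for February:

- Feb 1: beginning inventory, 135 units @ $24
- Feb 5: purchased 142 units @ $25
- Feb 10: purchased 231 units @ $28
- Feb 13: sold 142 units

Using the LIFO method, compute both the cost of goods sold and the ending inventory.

Feb 13, 142 sold [LIFO — newest first]: 142 @ $28 = $3,976
Ending inventory: 135 @ $24 + 142 @ $25 + 89 @ $28 = $9,282

COGS = $3,976; ending inventory = $9,282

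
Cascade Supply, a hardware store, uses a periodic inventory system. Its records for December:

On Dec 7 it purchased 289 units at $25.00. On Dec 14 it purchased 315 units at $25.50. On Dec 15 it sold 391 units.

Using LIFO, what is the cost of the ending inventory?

Ending inventory = $5,325.00

Dec 15, 391 sold [LIFO — newest first]: 315 @ $25.50 + 76 @ $25.00 = $9,932.50
Ending inventory: 213 @ $25.00 = $5,325.00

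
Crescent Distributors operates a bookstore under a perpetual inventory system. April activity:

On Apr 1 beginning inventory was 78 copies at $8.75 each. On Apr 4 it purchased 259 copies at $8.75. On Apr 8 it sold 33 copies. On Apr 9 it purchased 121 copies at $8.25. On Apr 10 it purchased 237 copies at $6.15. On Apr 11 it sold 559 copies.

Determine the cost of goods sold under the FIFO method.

Apr 8, 33 sold [FIFO — oldest first]: 33 @ $8.75 = $288.75
Apr 11, 559 sold [FIFO — oldest first]: 45 @ $8.75 + 259 @ $8.75 + 121 @ $8.25 + 134 @ $6.15 = $4,482.35
Total COGS = $288.75 + $4,482.35 = $4,771.10
Ending inventory: 103 @ $6.15 = $633.45
Check: goods available $5,404.55 = COGS $4,771.10 + ending $633.45

COGS = $4,771.10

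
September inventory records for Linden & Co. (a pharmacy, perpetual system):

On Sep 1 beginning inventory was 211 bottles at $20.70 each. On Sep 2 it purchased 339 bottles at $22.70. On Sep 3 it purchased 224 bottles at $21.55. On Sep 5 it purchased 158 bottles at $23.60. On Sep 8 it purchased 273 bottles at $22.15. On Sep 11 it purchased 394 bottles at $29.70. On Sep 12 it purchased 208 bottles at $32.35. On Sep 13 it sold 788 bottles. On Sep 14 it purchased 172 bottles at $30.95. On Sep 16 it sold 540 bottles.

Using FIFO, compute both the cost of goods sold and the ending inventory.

Sep 13, 788 sold [FIFO — oldest first]: 211 @ $20.70 + 339 @ $22.70 + 224 @ $21.55 + 14 @ $23.60 = $17,220.60
Sep 16, 540 sold [FIFO — oldest first]: 144 @ $23.60 + 273 @ $22.15 + 123 @ $29.70 = $13,098.45
Total COGS = $17,220.60 + $13,098.45 = $30,319.05
Ending inventory: 271 @ $29.70 + 208 @ $32.35 + 172 @ $30.95 = $20,100.90
Check: goods available $50,419.95 = COGS $30,319.05 + ending $20,100.90

COGS = $30,319.05; ending inventory = $20,100.90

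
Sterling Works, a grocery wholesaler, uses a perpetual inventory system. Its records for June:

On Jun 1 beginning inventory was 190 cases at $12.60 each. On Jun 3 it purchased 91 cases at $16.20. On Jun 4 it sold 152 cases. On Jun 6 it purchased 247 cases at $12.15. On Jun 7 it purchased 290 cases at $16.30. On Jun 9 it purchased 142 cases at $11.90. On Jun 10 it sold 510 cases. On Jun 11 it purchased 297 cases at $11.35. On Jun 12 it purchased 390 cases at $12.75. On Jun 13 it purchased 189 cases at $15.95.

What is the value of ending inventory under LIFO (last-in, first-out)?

Ending inventory = $15,036.75

Jun 4, 152 sold [LIFO — newest first]: 91 @ $16.20 + 61 @ $12.60 = $2,242.80
Jun 10, 510 sold [LIFO — newest first]: 142 @ $11.90 + 290 @ $16.30 + 78 @ $12.15 = $7,364.50
Total COGS = $2,242.80 + $7,364.50 = $9,607.30
Ending inventory: 129 @ $12.60 + 169 @ $12.15 + 297 @ $11.35 + 390 @ $12.75 + 189 @ $15.95 = $15,036.75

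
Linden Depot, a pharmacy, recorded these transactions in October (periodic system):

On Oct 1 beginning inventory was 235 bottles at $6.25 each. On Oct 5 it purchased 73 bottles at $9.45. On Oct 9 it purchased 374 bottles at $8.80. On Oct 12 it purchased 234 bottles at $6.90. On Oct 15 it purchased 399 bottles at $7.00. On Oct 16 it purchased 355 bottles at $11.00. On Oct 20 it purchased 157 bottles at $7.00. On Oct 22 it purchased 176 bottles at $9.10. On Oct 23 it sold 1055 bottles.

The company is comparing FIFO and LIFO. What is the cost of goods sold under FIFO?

FIFO COGS: 235 @ $6.25 + 73 @ $9.45 + 374 @ $8.80 + 234 @ $6.90 + 139 @ $7.00 = $8,037.40
LIFO COGS: 176 @ $9.10 + 157 @ $7.00 + 355 @ $11.00 + 367 @ $7.00 = $9,174.60

COGS = $8,037.40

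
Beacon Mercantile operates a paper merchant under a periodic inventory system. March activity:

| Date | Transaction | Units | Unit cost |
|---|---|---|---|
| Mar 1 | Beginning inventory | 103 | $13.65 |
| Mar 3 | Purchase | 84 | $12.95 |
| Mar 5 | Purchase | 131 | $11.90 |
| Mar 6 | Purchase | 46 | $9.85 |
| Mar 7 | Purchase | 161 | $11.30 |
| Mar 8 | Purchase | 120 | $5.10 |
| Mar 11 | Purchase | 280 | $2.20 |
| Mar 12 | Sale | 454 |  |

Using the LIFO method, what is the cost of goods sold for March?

COGS = $1,838.20

Mar 12, 454 sold [LIFO — newest first]: 280 @ $2.20 + 120 @ $5.10 + 54 @ $11.30 = $1,838.20
Ending inventory: 103 @ $13.65 + 84 @ $12.95 + 131 @ $11.90 + 46 @ $9.85 + 107 @ $11.30 = $5,714.85
Check: goods available $7,553.05 = COGS $1,838.20 + ending $5,714.85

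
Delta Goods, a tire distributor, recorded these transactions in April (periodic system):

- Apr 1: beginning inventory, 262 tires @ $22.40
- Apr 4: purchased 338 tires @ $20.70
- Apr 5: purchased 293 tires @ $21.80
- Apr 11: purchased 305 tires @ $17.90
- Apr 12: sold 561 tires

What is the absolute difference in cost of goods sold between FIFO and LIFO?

$1,017.80

FIFO COGS: 262 @ $22.40 + 299 @ $20.70 = $12,058.10
LIFO COGS: 305 @ $17.90 + 256 @ $21.80 = $11,040.30
Difference = |$12,058.10 − $11,040.30| = $1,017.80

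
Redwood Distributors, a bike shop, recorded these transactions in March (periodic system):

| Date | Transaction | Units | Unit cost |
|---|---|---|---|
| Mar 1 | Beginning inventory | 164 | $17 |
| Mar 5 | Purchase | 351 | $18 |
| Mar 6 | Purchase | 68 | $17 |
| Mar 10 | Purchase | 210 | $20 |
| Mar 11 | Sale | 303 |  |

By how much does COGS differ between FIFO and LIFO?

$516

FIFO COGS: 164 @ $17 + 139 @ $18 = $5,290
LIFO COGS: 210 @ $20 + 68 @ $17 + 25 @ $18 = $5,806
Difference = |$5,290 − $5,806| = $516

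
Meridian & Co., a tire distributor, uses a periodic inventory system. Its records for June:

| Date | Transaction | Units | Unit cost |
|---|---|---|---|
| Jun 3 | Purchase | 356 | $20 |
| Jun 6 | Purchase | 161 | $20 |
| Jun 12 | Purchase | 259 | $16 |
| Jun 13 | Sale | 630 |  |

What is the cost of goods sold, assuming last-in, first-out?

COGS = $11,564

Jun 13, 630 sold [LIFO — newest first]: 259 @ $16 + 161 @ $20 + 210 @ $20 = $11,564
Ending inventory: 146 @ $20 = $2,920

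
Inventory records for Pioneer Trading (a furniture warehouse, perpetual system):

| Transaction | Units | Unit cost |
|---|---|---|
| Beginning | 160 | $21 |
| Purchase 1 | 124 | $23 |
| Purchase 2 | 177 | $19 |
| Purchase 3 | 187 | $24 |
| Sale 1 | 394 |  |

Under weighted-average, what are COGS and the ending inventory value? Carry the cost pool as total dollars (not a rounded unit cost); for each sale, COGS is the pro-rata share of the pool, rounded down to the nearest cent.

COGS = $8,550.65; ending inventory = $5,512.35

After Beginning: 160 on hand, pool $3,360.00 (≈ $21.0000 each)
After Purchase 1: 284 on hand, pool $6,212.00 (≈ $21.8732 each)
After Purchase 2: 461 on hand, pool $9,575.00 (≈ $20.7701 each)
After Purchase 3: 648 on hand, pool $14,063.00 (≈ $21.7022 each)
Sale 1, sell 394: 394/648 × $14,063.00 → $8,550.65
Ending inventory (cost pool remaining) = $5,512.35
Check: goods available $14,063.00 = COGS $8,550.65 + ending $5,512.35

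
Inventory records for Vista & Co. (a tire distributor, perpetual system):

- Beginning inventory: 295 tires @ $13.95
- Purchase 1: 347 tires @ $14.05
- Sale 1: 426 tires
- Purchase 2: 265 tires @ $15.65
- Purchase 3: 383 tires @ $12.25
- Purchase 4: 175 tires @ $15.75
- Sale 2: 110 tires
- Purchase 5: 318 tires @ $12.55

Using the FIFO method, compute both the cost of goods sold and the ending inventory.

COGS = $7,501.30; ending inventory = $17,075.45

Sale 1 (426) [FIFO — oldest first]: 295 @ $13.95 + 131 @ $14.05 = $5,955.80
Sale 2 (110) [FIFO — oldest first]: 110 @ $14.05 = $1,545.50
Total COGS = $5,955.80 + $1,545.50 = $7,501.30
Ending inventory: 106 @ $14.05 + 265 @ $15.65 + 383 @ $12.25 + 175 @ $15.75 + 318 @ $12.55 = $17,075.45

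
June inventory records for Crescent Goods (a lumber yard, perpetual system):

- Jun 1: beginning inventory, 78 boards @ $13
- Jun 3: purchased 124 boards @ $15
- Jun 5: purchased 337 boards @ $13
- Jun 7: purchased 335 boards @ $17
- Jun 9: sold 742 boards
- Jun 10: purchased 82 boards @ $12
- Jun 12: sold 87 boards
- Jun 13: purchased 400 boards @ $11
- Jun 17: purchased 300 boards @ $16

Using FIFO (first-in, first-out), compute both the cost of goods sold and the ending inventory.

Jun 9, 742 sold [FIFO — oldest first]: 78 @ $13 + 124 @ $15 + 337 @ $13 + 203 @ $17 = $10,706
Jun 12, 87 sold [FIFO — oldest first]: 87 @ $17 = $1,479
Total COGS = $10,706 + $1,479 = $12,185
Ending inventory: 45 @ $17 + 82 @ $12 + 400 @ $11 + 300 @ $16 = $10,949
Check: goods available $23,134 = COGS $12,185 + ending $10,949

COGS = $12,185; ending inventory = $10,949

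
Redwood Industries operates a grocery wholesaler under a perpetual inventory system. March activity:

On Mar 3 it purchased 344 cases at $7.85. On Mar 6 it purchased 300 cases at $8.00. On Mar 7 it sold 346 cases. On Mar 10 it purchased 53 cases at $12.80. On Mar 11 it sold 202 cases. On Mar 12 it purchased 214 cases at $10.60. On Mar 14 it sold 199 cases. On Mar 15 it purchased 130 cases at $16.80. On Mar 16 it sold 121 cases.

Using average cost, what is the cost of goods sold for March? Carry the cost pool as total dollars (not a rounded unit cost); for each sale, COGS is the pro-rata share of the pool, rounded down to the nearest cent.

COGS = $8,000.08

After Mar 3: 344 on hand, pool $2,700.40 (≈ $7.8500 each)
After Mar 6: 644 on hand, pool $5,100.40 (≈ $7.9199 each)
Mar 7, sell 346: 346/644 × $5,100.40 → $2,740.27
After Mar 10: 351 on hand, pool $3,038.53 (≈ $8.6568 each)
Mar 11, sell 202: 202/351 × $3,038.53 → $1,748.66
After Mar 12: 363 on hand, pool $3,558.27 (≈ $9.8024 each)
Mar 14, sell 199: 199/363 × $3,558.27 → $1,950.67
After Mar 15: 294 on hand, pool $3,791.60 (≈ $12.8966 each)
Mar 16, sell 121: 121/294 × $3,791.60 → $1,560.48
Total COGS = $2,740.27 + $1,748.66 + $1,950.67 + $1,560.48 = $8,000.08
Ending inventory (cost pool remaining) = $2,231.12
Check: goods available $10,231.20 = COGS $8,000.08 + ending $2,231.12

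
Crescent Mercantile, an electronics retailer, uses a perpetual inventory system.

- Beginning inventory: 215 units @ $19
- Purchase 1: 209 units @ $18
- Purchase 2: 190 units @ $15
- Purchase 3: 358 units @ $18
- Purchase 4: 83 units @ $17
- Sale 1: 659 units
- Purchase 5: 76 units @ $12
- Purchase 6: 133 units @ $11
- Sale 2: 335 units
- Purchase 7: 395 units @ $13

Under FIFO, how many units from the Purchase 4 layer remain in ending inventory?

Sale 1 (659) [FIFO — oldest first]: 215 @ $19 + 209 @ $18 + 190 @ $15 + 45 @ $18 = $11,507
Sale 2 (335) [FIFO — oldest first]: 313 @ $18 + 22 @ $17 = $6,008
Total COGS = $11,507 + $6,008 = $17,515
Ending inventory: 61 @ $17 + 76 @ $12 + 133 @ $11 + 395 @ $13 = $8,547

61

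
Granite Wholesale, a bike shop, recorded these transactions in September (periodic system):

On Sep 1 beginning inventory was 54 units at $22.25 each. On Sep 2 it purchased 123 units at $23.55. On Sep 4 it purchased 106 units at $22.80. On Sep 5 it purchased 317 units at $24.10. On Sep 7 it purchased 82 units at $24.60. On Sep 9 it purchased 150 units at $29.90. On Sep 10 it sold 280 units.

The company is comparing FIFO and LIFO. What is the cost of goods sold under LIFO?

COGS = $7,659.00

FIFO COGS: 54 @ $22.25 + 123 @ $23.55 + 103 @ $22.80 = $6,446.55
LIFO COGS: 150 @ $29.90 + 82 @ $24.60 + 48 @ $24.10 = $7,659.00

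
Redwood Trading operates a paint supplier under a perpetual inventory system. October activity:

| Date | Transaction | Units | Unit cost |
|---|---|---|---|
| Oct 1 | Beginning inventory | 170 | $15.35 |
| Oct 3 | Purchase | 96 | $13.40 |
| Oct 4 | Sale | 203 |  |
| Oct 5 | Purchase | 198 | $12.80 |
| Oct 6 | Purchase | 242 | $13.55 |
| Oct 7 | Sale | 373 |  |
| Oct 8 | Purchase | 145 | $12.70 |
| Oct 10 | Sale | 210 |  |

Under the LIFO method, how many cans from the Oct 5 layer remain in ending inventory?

2

Oct 4, 203 sold [LIFO — newest first]: 96 @ $13.40 + 107 @ $15.35 = $2,928.85
Oct 7, 373 sold [LIFO — newest first]: 242 @ $13.55 + 131 @ $12.80 = $4,955.90
Oct 10, 210 sold [LIFO — newest first]: 145 @ $12.70 + 65 @ $12.80 = $2,673.50
Total COGS = $2,928.85 + $4,955.90 + $2,673.50 = $10,558.25
Ending inventory: 63 @ $15.35 + 2 @ $12.80 = $992.65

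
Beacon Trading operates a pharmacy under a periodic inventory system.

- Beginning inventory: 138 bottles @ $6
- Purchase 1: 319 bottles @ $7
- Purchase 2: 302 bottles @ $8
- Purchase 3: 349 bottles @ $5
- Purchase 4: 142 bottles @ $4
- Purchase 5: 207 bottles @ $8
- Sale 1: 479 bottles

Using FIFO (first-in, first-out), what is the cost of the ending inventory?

Ending inventory = $6,209

Sale 1 (479) [FIFO — oldest first]: 138 @ $6 + 319 @ $7 + 22 @ $8 = $3,237
Ending inventory: 280 @ $8 + 349 @ $5 + 142 @ $4 + 207 @ $8 = $6,209
Check: goods available $9,446 = COGS $3,237 + ending $6,209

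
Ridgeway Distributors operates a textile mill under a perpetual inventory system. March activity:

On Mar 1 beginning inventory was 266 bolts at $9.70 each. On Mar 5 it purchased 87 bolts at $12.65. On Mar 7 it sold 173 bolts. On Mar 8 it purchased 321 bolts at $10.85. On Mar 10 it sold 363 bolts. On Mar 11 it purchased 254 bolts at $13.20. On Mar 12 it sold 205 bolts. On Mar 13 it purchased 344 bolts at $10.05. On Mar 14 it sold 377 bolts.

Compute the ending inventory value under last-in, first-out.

Mar 7, 173 sold [LIFO — newest first]: 87 @ $12.65 + 86 @ $9.70 = $1,934.75
Mar 10, 363 sold [LIFO — newest first]: 321 @ $10.85 + 42 @ $9.70 = $3,890.25
Mar 12, 205 sold [LIFO — newest first]: 205 @ $13.20 = $2,706.00
Mar 14, 377 sold [LIFO — newest first]: 344 @ $10.05 + 33 @ $13.20 = $3,892.80
Total COGS = $1,934.75 + $3,890.25 + $2,706.00 + $3,892.80 = $12,423.80
Ending inventory: 138 @ $9.70 + 16 @ $13.20 = $1,549.80

Ending inventory = $1,549.80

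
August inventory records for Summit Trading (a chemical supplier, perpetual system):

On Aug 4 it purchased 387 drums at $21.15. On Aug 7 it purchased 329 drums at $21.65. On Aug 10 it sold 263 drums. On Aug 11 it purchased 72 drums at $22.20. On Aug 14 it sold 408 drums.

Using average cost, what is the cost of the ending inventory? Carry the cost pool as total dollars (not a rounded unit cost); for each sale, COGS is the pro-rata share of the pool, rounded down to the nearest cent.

Ending inventory = $2,514.60

After Aug 4: 387 on hand, pool $8,185.05 (≈ $21.1500 each)
After Aug 7: 716 on hand, pool $15,307.90 (≈ $21.3797 each)
Aug 10, sell 263: 263/716 × $15,307.90 → $5,622.87
After Aug 11: 525 on hand, pool $11,283.43 (≈ $21.4922 each)
Aug 14, sell 408: 408/525 × $11,283.43 → $8,768.83
Total COGS = $5,622.87 + $8,768.83 = $14,391.70
Ending inventory (cost pool remaining) = $2,514.60
Check: goods available $16,906.30 = COGS $14,391.70 + ending $2,514.60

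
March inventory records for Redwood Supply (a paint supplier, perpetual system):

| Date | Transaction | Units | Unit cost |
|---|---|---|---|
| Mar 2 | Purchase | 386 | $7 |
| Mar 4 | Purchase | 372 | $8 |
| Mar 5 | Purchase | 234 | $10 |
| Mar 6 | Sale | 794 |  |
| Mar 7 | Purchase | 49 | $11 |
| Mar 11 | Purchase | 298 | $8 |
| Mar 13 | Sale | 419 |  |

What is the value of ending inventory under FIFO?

Ending inventory = $1,008

Mar 6, 794 sold [FIFO — oldest first]: 386 @ $7 + 372 @ $8 + 36 @ $10 = $6,038
Mar 13, 419 sold [FIFO — oldest first]: 198 @ $10 + 49 @ $11 + 172 @ $8 = $3,895
Total COGS = $6,038 + $3,895 = $9,933
Ending inventory: 126 @ $8 = $1,008
Check: goods available $10,941 = COGS $9,933 + ending $1,008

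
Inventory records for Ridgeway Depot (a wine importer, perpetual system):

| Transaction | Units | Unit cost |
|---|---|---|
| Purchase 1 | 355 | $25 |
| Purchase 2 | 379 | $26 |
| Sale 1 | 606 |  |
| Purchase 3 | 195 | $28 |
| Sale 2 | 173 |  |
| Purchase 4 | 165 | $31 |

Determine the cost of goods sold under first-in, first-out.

COGS = $19,989

Sale 1 (606) [FIFO — oldest first]: 355 @ $25 + 251 @ $26 = $15,401
Sale 2 (173) [FIFO — oldest first]: 128 @ $26 + 45 @ $28 = $4,588
Total COGS = $15,401 + $4,588 = $19,989
Ending inventory: 150 @ $28 + 165 @ $31 = $9,315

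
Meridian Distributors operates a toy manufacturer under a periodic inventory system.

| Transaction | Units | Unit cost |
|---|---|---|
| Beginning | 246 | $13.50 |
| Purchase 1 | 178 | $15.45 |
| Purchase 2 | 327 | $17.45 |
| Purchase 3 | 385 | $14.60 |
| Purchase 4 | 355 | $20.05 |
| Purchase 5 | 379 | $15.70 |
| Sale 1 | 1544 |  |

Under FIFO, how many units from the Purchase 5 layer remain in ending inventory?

Sale 1 (1544) [FIFO — oldest first]: 246 @ $13.50 + 178 @ $15.45 + 327 @ $17.45 + 385 @ $14.60 + 355 @ $20.05 + 53 @ $15.70 = $25,348.10
Ending inventory: 326 @ $15.70 = $5,118.20
Check: goods available $30,466.30 = COGS $25,348.10 + ending $5,118.20

326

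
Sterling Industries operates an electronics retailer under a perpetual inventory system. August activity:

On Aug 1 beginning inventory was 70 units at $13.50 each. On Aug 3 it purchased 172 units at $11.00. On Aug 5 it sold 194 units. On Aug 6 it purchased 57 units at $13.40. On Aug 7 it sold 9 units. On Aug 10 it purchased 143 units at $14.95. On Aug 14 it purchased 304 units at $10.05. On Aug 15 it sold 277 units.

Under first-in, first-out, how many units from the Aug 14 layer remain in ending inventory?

266

Aug 5, 194 sold [FIFO — oldest first]: 70 @ $13.50 + 124 @ $11.00 = $2,309.00
Aug 7, 9 sold [FIFO — oldest first]: 9 @ $11.00 = $99.00
Aug 15, 277 sold [FIFO — oldest first]: 39 @ $11.00 + 57 @ $13.40 + 143 @ $14.95 + 38 @ $10.05 = $3,712.55
Total COGS = $2,309.00 + $99.00 + $3,712.55 = $6,120.55
Ending inventory: 266 @ $10.05 = $2,673.30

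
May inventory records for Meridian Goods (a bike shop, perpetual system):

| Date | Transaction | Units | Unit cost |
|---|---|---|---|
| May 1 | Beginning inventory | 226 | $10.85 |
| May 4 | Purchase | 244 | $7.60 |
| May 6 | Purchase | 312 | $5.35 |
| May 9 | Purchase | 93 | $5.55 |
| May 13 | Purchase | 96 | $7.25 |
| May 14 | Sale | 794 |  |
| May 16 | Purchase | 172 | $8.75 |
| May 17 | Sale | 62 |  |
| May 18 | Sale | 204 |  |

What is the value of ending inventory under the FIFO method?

May 14, 794 sold [FIFO — oldest first]: 226 @ $10.85 + 244 @ $7.60 + 312 @ $5.35 + 12 @ $5.55 = $6,042.30
May 17, 62 sold [FIFO — oldest first]: 62 @ $5.55 = $344.10
May 18, 204 sold [FIFO — oldest first]: 19 @ $5.55 + 96 @ $7.25 + 89 @ $8.75 = $1,580.20
Total COGS = $6,042.30 + $344.10 + $1,580.20 = $7,966.60
Ending inventory: 83 @ $8.75 = $726.25
Check: goods available $8,692.85 = COGS $7,966.60 + ending $726.25

Ending inventory = $726.25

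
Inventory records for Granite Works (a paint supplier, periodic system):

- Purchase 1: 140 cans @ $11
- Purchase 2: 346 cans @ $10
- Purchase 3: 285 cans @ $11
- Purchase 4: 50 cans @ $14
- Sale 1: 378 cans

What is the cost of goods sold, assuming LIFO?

Sale 1 (378) [LIFO — newest first]: 50 @ $14 + 285 @ $11 + 43 @ $10 = $4,265
Ending inventory: 140 @ $11 + 303 @ $10 = $4,570

COGS = $4,265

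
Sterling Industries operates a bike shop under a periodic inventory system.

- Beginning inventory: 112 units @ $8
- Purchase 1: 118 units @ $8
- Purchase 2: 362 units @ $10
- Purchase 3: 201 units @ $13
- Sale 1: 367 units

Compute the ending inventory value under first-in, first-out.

Ending inventory = $4,863

Sale 1 (367) [FIFO — oldest first]: 112 @ $8 + 118 @ $8 + 137 @ $10 = $3,210
Ending inventory: 225 @ $10 + 201 @ $13 = $4,863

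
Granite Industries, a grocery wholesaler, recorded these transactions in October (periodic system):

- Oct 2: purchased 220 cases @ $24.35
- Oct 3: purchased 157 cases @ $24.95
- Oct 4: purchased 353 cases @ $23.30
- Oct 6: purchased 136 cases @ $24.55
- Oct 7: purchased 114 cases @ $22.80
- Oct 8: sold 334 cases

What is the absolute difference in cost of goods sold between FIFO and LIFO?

$306.10

FIFO COGS: 220 @ $24.35 + 114 @ $24.95 = $8,201.30
LIFO COGS: 114 @ $22.80 + 136 @ $24.55 + 84 @ $23.30 = $7,895.20
Difference = |$8,201.30 − $7,895.20| = $306.10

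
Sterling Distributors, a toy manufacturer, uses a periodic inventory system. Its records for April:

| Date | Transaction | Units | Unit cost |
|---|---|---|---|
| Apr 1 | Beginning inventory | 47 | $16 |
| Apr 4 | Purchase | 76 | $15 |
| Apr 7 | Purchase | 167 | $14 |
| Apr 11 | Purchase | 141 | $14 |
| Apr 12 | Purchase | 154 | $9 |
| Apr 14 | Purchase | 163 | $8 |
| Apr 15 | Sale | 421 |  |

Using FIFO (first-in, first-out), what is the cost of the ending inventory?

Ending inventory = $2,830

Apr 15, 421 sold [FIFO — oldest first]: 47 @ $16 + 76 @ $15 + 167 @ $14 + 131 @ $14 = $6,064
Ending inventory: 10 @ $14 + 154 @ $9 + 163 @ $8 = $2,830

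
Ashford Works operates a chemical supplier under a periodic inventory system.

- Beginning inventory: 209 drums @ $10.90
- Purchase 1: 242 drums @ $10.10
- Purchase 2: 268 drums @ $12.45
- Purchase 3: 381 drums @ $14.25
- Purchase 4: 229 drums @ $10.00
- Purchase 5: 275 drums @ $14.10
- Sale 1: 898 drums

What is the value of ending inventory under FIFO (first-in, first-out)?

Ending inventory = $9,046.00

Sale 1 (898) [FIFO — oldest first]: 209 @ $10.90 + 242 @ $10.10 + 268 @ $12.45 + 179 @ $14.25 = $10,609.65
Ending inventory: 202 @ $14.25 + 229 @ $10.00 + 275 @ $14.10 = $9,046.00
Check: goods available $19,655.65 = COGS $10,609.65 + ending $9,046.00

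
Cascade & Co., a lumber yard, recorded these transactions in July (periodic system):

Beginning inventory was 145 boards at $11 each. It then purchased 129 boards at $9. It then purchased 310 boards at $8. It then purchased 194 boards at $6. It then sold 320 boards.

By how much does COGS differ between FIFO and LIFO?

$952

FIFO COGS: 145 @ $11 + 129 @ $9 + 46 @ $8 = $3,124
LIFO COGS: 194 @ $6 + 126 @ $8 = $2,172
Difference = |$3,124 − $2,172| = $952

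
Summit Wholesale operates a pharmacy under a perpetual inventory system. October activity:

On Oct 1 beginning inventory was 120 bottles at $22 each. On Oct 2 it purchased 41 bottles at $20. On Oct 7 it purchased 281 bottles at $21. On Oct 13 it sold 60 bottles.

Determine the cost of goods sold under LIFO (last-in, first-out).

Oct 13, 60 sold [LIFO — newest first]: 60 @ $21 = $1,260
Ending inventory: 120 @ $22 + 41 @ $20 + 221 @ $21 = $8,101
Check: goods available $9,361 = COGS $1,260 + ending $8,101

COGS = $1,260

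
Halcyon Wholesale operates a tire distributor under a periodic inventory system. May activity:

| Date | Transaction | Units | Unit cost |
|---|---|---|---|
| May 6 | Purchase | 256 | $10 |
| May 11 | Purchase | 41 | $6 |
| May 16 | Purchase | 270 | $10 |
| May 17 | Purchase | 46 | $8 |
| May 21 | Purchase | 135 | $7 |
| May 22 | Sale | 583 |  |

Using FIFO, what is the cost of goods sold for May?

May 22, 583 sold [FIFO — oldest first]: 256 @ $10 + 41 @ $6 + 270 @ $10 + 16 @ $8 = $5,634
Ending inventory: 30 @ $8 + 135 @ $7 = $1,185

COGS = $5,634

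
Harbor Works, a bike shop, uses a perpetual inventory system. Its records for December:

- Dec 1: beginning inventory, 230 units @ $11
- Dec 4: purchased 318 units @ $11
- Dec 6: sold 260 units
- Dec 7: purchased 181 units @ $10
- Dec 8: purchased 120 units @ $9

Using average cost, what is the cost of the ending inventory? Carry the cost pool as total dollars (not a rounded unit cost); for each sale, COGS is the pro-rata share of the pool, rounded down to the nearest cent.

Ending inventory = $6,058.00

After Dec 1: 230 on hand, pool $2,530.00 (≈ $11.0000 each)
After Dec 4: 548 on hand, pool $6,028.00 (≈ $11.0000 each)
Dec 6, sell 260: 260/548 × $6,028.00 → $2,860.00
After Dec 7: 469 on hand, pool $4,978.00 (≈ $10.6141 each)
After Dec 8: 589 on hand, pool $6,058.00 (≈ $10.2852 each)
Ending inventory (cost pool remaining) = $6,058.00
Check: goods available $8,918.00 = COGS $2,860.00 + ending $6,058.00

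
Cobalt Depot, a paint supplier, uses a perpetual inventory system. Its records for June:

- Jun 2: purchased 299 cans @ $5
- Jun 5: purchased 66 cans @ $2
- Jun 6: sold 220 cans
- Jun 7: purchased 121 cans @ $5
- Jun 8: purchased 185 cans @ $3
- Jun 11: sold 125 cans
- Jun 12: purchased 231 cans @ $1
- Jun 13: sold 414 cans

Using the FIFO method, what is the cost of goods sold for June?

COGS = $2,875

Jun 6, 220 sold [FIFO — oldest first]: 220 @ $5 = $1,100
Jun 11, 125 sold [FIFO — oldest first]: 79 @ $5 + 46 @ $2 = $487
Jun 13, 414 sold [FIFO — oldest first]: 20 @ $2 + 121 @ $5 + 185 @ $3 + 88 @ $1 = $1,288
Total COGS = $1,100 + $487 + $1,288 = $2,875
Ending inventory: 143 @ $1 = $143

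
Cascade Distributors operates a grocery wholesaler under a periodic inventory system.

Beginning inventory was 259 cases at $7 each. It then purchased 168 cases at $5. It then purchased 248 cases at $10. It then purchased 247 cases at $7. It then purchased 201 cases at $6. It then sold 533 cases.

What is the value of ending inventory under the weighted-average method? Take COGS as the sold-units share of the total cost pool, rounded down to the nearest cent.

Ending inventory = $4,238.76

Sale 1, sell 533: 533/1123 × $8,068.00 → $3,829.24
Ending inventory (cost pool remaining) = $4,238.76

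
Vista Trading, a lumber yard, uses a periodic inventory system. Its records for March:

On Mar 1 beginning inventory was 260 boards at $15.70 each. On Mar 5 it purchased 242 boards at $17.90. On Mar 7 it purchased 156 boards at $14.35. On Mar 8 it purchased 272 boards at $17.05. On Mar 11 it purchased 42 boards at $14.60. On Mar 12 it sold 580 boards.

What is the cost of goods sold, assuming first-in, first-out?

COGS = $9,533.10

Mar 12, 580 sold [FIFO — oldest first]: 260 @ $15.70 + 242 @ $17.90 + 78 @ $14.35 = $9,533.10
Ending inventory: 78 @ $14.35 + 272 @ $17.05 + 42 @ $14.60 = $6,370.10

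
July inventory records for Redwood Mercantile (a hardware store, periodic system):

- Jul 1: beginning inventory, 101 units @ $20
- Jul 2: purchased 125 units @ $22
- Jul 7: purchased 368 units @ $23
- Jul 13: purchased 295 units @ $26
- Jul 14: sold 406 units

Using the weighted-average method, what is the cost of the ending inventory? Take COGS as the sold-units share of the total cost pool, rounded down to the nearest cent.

Jul 14, sell 406: 406/889 × $20,904.00 → $9,546.70
Ending inventory (cost pool remaining) = $11,357.30

Ending inventory = $11,357.30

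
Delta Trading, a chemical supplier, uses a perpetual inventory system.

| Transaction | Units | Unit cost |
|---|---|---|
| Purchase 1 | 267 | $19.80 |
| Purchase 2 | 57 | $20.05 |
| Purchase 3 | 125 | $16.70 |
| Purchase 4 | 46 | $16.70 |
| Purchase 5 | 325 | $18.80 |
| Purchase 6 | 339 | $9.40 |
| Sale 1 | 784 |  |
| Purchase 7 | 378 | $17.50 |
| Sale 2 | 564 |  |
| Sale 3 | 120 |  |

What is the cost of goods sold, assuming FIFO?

Sale 1 (784) [FIFO — oldest first]: 267 @ $19.80 + 57 @ $20.05 + 125 @ $16.70 + 46 @ $16.70 + 289 @ $18.80 = $14,718.35
Sale 2 (564) [FIFO — oldest first]: 36 @ $18.80 + 339 @ $9.40 + 189 @ $17.50 = $7,170.90
Sale 3 (120) [FIFO — oldest first]: 120 @ $17.50 = $2,100.00
Total COGS = $14,718.35 + $7,170.90 + $2,100.00 = $23,989.25
Ending inventory: 69 @ $17.50 = $1,207.50

COGS = $23,989.25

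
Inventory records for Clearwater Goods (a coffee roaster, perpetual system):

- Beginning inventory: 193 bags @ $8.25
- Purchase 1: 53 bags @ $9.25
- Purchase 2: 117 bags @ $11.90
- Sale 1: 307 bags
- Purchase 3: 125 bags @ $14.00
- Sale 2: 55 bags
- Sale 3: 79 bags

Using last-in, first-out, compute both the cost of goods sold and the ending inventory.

COGS = $4,837.05; ending inventory = $387.75

Sale 1 (307) [LIFO — newest first]: 117 @ $11.90 + 53 @ $9.25 + 137 @ $8.25 = $3,012.80
Sale 2 (55) [LIFO — newest first]: 55 @ $14.00 = $770.00
Sale 3 (79) [LIFO — newest first]: 70 @ $14.00 + 9 @ $8.25 = $1,054.25
Total COGS = $3,012.80 + $770.00 + $1,054.25 = $4,837.05
Ending inventory: 47 @ $8.25 = $387.75
Check: goods available $5,224.80 = COGS $4,837.05 + ending $387.75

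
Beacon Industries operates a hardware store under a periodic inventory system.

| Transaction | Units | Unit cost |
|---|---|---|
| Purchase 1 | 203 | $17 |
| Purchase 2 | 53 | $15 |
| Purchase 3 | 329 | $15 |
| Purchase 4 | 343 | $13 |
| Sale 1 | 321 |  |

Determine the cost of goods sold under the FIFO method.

Sale 1 (321) [FIFO — oldest first]: 203 @ $17 + 53 @ $15 + 65 @ $15 = $5,221
Ending inventory: 264 @ $15 + 343 @ $13 = $8,419

COGS = $5,221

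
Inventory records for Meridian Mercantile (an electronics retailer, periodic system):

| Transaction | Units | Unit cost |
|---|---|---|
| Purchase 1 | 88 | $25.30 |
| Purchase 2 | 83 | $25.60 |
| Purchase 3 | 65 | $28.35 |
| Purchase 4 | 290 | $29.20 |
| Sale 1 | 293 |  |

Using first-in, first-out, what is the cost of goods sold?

Sale 1 (293) [FIFO — oldest first]: 88 @ $25.30 + 83 @ $25.60 + 65 @ $28.35 + 57 @ $29.20 = $7,858.35
Ending inventory: 233 @ $29.20 = $6,803.60

COGS = $7,858.35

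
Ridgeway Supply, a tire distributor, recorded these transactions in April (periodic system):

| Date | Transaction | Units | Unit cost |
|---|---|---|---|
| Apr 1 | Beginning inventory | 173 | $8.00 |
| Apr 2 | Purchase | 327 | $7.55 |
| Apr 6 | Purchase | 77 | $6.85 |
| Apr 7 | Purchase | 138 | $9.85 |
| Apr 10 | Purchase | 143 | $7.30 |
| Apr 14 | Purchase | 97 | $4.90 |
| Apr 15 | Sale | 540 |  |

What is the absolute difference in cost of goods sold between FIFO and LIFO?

$79.15

FIFO COGS: 173 @ $8.00 + 327 @ $7.55 + 40 @ $6.85 = $4,126.85
LIFO COGS: 97 @ $4.90 + 143 @ $7.30 + 138 @ $9.85 + 77 @ $6.85 + 85 @ $7.55 = $4,047.70
Difference = |$4,126.85 − $4,047.70| = $79.15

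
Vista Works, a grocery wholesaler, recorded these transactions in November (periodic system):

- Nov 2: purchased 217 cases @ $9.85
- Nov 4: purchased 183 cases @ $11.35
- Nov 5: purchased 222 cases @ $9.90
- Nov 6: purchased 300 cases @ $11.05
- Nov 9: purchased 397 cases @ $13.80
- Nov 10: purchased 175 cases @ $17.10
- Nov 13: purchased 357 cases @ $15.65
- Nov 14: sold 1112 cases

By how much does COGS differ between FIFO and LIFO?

FIFO COGS: 217 @ $9.85 + 183 @ $11.35 + 222 @ $9.90 + 300 @ $11.05 + 190 @ $13.80 = $12,349.30
LIFO COGS: 357 @ $15.65 + 175 @ $17.10 + 397 @ $13.80 + 183 @ $11.05 = $16,080.30
Difference = |$12,349.30 − $16,080.30| = $3,731.00

$3,731.00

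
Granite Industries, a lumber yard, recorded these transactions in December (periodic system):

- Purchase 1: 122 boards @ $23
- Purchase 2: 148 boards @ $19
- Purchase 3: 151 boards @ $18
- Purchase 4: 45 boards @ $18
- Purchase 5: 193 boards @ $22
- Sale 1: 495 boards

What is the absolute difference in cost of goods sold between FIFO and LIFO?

FIFO COGS: 122 @ $23 + 148 @ $19 + 151 @ $18 + 45 @ $18 + 29 @ $22 = $9,784
LIFO COGS: 193 @ $22 + 45 @ $18 + 151 @ $18 + 106 @ $19 = $9,788
Difference = |$9,784 − $9,788| = $4

$4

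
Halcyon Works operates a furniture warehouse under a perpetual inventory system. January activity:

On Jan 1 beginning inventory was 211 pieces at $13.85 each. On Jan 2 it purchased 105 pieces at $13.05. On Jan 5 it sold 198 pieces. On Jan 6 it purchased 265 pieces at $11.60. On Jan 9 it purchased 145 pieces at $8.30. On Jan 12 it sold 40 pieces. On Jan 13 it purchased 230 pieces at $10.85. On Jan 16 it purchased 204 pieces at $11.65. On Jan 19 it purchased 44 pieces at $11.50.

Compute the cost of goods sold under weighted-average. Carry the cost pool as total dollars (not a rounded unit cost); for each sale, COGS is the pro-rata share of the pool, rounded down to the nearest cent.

COGS = $3,135.14

After Jan 1: 211 on hand, pool $2,922.35 (≈ $13.8500 each)
After Jan 2: 316 on hand, pool $4,292.60 (≈ $13.5842 each)
Jan 5, sell 198: 198/316 × $4,292.60 → $2,689.66
After Jan 6: 383 on hand, pool $4,676.94 (≈ $12.2113 each)
After Jan 9: 528 on hand, pool $5,880.44 (≈ $11.1372 each)
Jan 12, sell 40: 40/528 × $5,880.44 → $445.48
After Jan 13: 718 on hand, pool $7,930.46 (≈ $11.0452 each)
After Jan 16: 922 on hand, pool $10,307.06 (≈ $11.1790 each)
After Jan 19: 966 on hand, pool $10,813.06 (≈ $11.1936 each)
Total COGS = $2,689.66 + $445.48 = $3,135.14
Ending inventory (cost pool remaining) = $10,813.06
Check: goods available $13,948.20 = COGS $3,135.14 + ending $10,813.06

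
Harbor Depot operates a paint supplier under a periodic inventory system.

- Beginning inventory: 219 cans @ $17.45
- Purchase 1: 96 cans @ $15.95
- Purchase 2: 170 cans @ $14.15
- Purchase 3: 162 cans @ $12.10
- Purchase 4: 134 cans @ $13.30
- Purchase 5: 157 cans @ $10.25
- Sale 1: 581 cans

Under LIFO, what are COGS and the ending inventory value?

COGS = $7,162.85; ending inventory = $5,947.05

Sale 1 (581) [LIFO — newest first]: 157 @ $10.25 + 134 @ $13.30 + 162 @ $12.10 + 128 @ $14.15 = $7,162.85
Ending inventory: 219 @ $17.45 + 96 @ $15.95 + 42 @ $14.15 = $5,947.05
Check: goods available $13,109.90 = COGS $7,162.85 + ending $5,947.05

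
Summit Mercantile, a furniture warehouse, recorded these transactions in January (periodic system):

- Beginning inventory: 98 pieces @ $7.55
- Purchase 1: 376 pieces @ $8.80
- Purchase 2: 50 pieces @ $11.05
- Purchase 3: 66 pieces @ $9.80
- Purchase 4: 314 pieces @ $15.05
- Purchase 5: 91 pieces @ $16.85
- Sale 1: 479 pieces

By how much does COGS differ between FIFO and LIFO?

$2,890.30

FIFO COGS: 98 @ $7.55 + 376 @ $8.80 + 5 @ $11.05 = $4,103.95
LIFO COGS: 91 @ $16.85 + 314 @ $15.05 + 66 @ $9.80 + 8 @ $11.05 = $6,994.25
Difference = |$4,103.95 − $6,994.25| = $2,890.30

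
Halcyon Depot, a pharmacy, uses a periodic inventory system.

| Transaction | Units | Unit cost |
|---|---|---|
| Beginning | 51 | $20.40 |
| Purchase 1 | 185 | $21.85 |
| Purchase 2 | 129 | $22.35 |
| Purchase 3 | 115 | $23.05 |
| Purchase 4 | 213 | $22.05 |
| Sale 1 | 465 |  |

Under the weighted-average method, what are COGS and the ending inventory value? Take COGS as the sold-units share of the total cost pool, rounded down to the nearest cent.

Sale 1, sell 465: 465/693 × $15,313.20 → $10,275.09
Ending inventory (cost pool remaining) = $5,038.11

COGS = $10,275.09; ending inventory = $5,038.11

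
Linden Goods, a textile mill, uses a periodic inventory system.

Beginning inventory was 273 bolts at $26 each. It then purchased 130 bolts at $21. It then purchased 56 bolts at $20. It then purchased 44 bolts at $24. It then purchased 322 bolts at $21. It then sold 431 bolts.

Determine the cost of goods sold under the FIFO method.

COGS = $10,388

Sale 1 (431) [FIFO — oldest first]: 273 @ $26 + 130 @ $21 + 28 @ $20 = $10,388
Ending inventory: 28 @ $20 + 44 @ $24 + 322 @ $21 = $8,378
Check: goods available $18,766 = COGS $10,388 + ending $8,378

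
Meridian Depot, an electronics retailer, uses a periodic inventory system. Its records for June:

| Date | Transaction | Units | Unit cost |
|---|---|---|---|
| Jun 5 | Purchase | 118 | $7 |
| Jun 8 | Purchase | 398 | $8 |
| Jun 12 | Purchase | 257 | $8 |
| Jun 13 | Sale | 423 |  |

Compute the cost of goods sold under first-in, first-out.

COGS = $3,266

Jun 13, 423 sold [FIFO — oldest first]: 118 @ $7 + 305 @ $8 = $3,266
Ending inventory: 93 @ $8 + 257 @ $8 = $2,800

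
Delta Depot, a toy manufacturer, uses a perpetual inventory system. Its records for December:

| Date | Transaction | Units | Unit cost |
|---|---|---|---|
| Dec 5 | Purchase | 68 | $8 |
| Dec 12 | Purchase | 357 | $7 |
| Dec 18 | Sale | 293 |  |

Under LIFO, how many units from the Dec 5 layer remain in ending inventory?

Dec 18, 293 sold [LIFO — newest first]: 293 @ $7 = $2,051
Ending inventory: 68 @ $8 + 64 @ $7 = $992

68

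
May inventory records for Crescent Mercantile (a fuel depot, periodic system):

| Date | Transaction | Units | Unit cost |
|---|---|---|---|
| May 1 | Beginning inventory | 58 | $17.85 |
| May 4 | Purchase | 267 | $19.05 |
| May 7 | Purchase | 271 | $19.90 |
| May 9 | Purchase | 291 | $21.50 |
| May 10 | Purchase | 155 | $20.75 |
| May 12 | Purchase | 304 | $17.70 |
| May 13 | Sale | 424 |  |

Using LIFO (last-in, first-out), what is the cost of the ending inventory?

May 13, 424 sold [LIFO — newest first]: 304 @ $17.70 + 120 @ $20.75 = $7,870.80
Ending inventory: 58 @ $17.85 + 267 @ $19.05 + 271 @ $19.90 + 291 @ $21.50 + 35 @ $20.75 = $18,497.30
Check: goods available $26,368.10 = COGS $7,870.80 + ending $18,497.30

Ending inventory = $18,497.30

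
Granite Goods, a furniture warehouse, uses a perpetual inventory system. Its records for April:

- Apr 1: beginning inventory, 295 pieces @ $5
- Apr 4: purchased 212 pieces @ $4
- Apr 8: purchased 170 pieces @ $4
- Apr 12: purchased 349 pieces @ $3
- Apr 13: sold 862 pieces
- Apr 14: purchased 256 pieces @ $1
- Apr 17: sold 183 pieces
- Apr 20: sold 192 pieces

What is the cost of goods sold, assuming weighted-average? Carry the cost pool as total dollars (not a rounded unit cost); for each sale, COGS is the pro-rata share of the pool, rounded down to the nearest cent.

COGS = $4,209.21

After Apr 1: 295 on hand, pool $1,475.00 (≈ $5.0000 each)
After Apr 4: 507 on hand, pool $2,323.00 (≈ $4.5819 each)
After Apr 8: 677 on hand, pool $3,003.00 (≈ $4.4357 each)
After Apr 12: 1026 on hand, pool $4,050.00 (≈ $3.9474 each)
Apr 13, sell 862: 862/1026 × $4,050.00 → $3,402.63
After Apr 14: 420 on hand, pool $903.37 (≈ $2.1509 each)
Apr 17, sell 183: 183/420 × $903.37 → $393.61
Apr 20, sell 192: 192/237 × $509.76 → $412.97
Total COGS = $3,402.63 + $393.61 + $412.97 = $4,209.21
Ending inventory (cost pool remaining) = $96.79
Check: goods available $4,306.00 = COGS $4,209.21 + ending $96.79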